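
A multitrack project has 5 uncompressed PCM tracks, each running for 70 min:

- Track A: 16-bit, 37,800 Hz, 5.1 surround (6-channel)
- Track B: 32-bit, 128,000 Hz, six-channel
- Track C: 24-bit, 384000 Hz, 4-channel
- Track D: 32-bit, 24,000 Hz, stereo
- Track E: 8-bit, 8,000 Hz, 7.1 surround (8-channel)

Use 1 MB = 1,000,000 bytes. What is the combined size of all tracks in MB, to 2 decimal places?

70 min = 4,200 s.
Track A: 37,800 × 4,200 × 2 × 6 = 1,905,120,000 bytes.
Track B: 128,000 × 4,200 × 4 × 6 = 12,902,400,000 bytes.
Track C: 384,000 × 4,200 × 3 × 4 = 19,353,600,000 bytes.
Track D: 24,000 × 4,200 × 4 × 2 = 806,400,000 bytes.
Track E: 8,000 × 4,200 × 1 × 8 = 268,800,000 bytes.
Total = 35,236,320,000 bytes = 35236.32 MB.

35236.32 MB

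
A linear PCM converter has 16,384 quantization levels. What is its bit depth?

14 bits

log2(16,384) = 14.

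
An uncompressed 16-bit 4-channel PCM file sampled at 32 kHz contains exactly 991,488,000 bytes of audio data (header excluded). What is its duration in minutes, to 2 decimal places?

64.55 minutes

Byte rate = 32,000 × 2 × 4 = 256,000 bytes/s.
Duration = 991,488,000 / 256,000 = 3,873 s.
3,873 s / 60 = 64.55 minutes.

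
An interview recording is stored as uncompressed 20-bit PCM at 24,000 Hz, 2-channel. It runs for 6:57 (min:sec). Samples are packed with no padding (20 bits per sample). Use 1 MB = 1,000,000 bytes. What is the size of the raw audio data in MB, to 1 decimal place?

Duration = 6:57 (min:sec) = 417 s.
Bits = 24,000 × 417 × 20 × 2 = 400,320,000 bits = 50,040,000 bytes.
50,040,000 / 1,000,000 = 50.0 MB.

50.0 MB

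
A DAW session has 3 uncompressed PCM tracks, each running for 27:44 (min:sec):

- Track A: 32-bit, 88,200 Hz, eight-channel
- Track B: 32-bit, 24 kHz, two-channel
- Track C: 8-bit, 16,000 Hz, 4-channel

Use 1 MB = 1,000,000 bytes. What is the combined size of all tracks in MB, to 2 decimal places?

27:44 (min:sec) = 1,664 s.
Track A: 88,200 × 1,664 × 4 × 8 = 4,696,473,600 bytes.
Track B: 24,000 × 1,664 × 4 × 2 = 319,488,000 bytes.
Track C: 16,000 × 1,664 × 1 × 4 = 106,496,000 bytes.
Total = 5,122,457,600 bytes = 5122.46 MB.

5122.46 MB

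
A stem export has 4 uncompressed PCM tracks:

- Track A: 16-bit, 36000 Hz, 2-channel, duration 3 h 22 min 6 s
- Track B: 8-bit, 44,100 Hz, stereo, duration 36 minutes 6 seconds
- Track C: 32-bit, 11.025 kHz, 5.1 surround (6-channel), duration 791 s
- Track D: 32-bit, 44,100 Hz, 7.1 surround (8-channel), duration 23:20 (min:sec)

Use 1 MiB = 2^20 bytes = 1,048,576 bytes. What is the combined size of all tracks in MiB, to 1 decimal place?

3931.2 MiB

Track A: 3 h 22 min 6 s = 12,126 s; 36,000 × 12,126 × 2 × 2 = 1,746,144,000 bytes.
Track B: 36 minutes 6 seconds = 2,166 s; 44,100 × 2,166 × 1 × 2 = 191,041,200 bytes.
Track C: 11,025 × 791 × 4 × 6 = 209,298,600 bytes.
Track D: 23:20 (min:sec) = 1,400 s; 44,100 × 1,400 × 4 × 8 = 1,975,680,000 bytes.
Total = 4,122,163,800 bytes = 3931.2 MiB.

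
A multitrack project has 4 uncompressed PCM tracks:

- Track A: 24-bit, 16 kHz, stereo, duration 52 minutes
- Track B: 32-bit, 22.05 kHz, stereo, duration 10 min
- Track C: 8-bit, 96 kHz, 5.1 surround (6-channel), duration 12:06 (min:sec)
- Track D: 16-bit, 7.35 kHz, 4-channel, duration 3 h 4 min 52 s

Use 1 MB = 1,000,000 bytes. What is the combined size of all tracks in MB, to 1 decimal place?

1475.7 MB

Track A: 52 minutes = 3,120 s; 16,000 × 3,120 × 3 × 2 = 299,520,000 bytes.
Track B: 10 min = 600 s; 22,050 × 600 × 4 × 2 = 105,840,000 bytes.
Track C: 12:06 (min:sec) = 726 s; 96,000 × 726 × 1 × 6 = 418,176,000 bytes.
Track D: 3 h 4 min 52 s = 11,092 s; 7,350 × 11,092 × 2 × 4 = 652,209,600 bytes.
Total = 1,475,745,600 bytes = 1475.7 MB.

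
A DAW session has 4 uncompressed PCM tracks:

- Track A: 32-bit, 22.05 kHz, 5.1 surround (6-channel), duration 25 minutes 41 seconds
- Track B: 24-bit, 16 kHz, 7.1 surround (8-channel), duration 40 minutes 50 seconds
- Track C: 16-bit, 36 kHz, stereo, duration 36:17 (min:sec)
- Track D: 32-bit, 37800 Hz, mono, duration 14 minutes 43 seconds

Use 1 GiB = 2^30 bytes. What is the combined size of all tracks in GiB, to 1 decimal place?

2.1 GiB

Track A: 25 minutes 41 seconds = 1,541 s; 22,050 × 1,541 × 4 × 6 = 815,497,200 bytes.
Track B: 40 minutes 50 seconds = 2,450 s; 16,000 × 2,450 × 3 × 8 = 940,800,000 bytes.
Track C: 36:17 (min:sec) = 2,177 s; 36,000 × 2,177 × 2 × 2 = 313,488,000 bytes.
Track D: 14 minutes 43 seconds = 883 s; 37,800 × 883 × 4 × 1 = 133,509,600 bytes.
Total = 2,203,294,800 bytes = 2.1 GiB.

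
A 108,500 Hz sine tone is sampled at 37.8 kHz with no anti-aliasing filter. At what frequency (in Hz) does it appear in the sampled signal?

Nyquist = 37,800/2 = 18,900 Hz; 108,500 Hz exceeds it.
Alias = |108,500 − 3×37,800| = |108,500 − 113,400| = 4,900 Hz.

4,900 Hz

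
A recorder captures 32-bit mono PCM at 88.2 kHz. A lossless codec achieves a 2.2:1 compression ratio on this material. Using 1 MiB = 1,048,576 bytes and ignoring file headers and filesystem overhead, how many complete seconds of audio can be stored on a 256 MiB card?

Uncompressed byte rate = 88,200 × 4 × 1 = 352,800 bytes/s.
After 2.2:1 compression, effective rate ≈ 160363.64 bytes/s.
Capacity = 256 × 1,048,576 = 268,435,456 bytes.
268,435,456 / effective rate ≈ 1673.92 s → 1,673 seconds.

1,673 seconds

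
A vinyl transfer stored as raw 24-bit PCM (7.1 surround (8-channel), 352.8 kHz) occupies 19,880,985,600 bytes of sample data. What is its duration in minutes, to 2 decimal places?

39.13 minutes

Byte rate = 352,800 × 3 × 8 = 8,467,200 bytes/s.
Duration = 19,880,985,600 / 8,467,200 = 2,348 s.
2,348 s / 60 = 39.13 minutes.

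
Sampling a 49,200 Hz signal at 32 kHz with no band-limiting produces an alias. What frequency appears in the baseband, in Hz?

Nyquist = 32,000/2 = 16,000 Hz; 49,200 Hz exceeds it.
Alias = |49,200 − 2×32,000| = |49,200 − 64,000| = 14,800 Hz.

14,800 Hz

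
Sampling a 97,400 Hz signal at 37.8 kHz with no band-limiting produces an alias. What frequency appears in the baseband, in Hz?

16,000 Hz

Nyquist = 37,800/2 = 18,900 Hz; 97,400 Hz exceeds it.
Alias = |97,400 − 3×37,800| = |97,400 − 113,400| = 16,000 Hz.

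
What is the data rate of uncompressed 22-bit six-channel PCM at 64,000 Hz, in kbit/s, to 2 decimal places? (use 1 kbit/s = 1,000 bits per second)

Bit rate = 64,000 × 22 × 6 = 8,448,000 bits/s.
= 8448.00 kbit/s.

8448.00 kbit/s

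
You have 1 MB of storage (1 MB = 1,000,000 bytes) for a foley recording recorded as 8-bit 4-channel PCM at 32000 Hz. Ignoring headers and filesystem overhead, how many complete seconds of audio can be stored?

Uncompressed byte rate = 32,000 × 1 × 4 = 128,000 bytes/s.
Capacity = 1 × 1,000,000 = 1,000,000 bytes.
1,000,000 / 128,000 ≈ 7.81 s → 7 seconds.

7 seconds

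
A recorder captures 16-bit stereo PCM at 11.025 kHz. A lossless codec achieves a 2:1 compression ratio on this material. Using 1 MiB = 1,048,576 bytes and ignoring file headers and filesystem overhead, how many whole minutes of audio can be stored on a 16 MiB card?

12 minutes

Uncompressed byte rate = 11,025 × 2 × 2 = 44,100 bytes/s.
After 2:1 compression, effective rate ≈ 22050 bytes/s.
Capacity = 16 × 1,048,576 = 16,777,216 bytes.
16,777,216 / effective rate ≈ 760.87 s → 12 minutes.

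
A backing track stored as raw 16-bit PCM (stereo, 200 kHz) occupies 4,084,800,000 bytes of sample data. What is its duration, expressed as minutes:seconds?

Byte rate = 200,000 × 2 × 2 = 800,000 bytes/s.
Duration = 4,084,800,000 / 800,000 = 5,106 s.
5,106 s = 85:06.

85:06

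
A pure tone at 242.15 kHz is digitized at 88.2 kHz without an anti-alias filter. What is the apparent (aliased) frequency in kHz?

22.45 kHz

Nyquist = 88,200/2 = 44,100 Hz; 242,150 Hz exceeds it.
Alias = |242,150 − 3×88,200| = |242,150 − 264,600| = 22,450 Hz = 22.45 kHz.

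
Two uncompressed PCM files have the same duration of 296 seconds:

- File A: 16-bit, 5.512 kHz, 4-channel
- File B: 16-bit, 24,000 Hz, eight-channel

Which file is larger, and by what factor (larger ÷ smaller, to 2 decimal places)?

File A: 5,512 × 2 × 4 = 44,096 bytes/s.
File B: 24,000 × 2 × 8 = 384,000 bytes/s.
File B is larger; ratio = 113,664,000 / 13,052,416 = 8.71.

File B, by a factor of 8.71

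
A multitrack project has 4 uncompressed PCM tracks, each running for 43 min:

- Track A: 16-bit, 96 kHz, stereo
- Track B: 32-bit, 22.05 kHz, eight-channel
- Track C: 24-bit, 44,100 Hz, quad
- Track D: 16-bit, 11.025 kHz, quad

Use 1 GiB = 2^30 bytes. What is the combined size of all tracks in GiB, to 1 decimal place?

4.1 GiB

43 min = 2,580 s.
Track A: 96,000 × 2,580 × 2 × 2 = 990,720,000 bytes.
Track B: 22,050 × 2,580 × 4 × 8 = 1,820,448,000 bytes.
Track C: 44,100 × 2,580 × 3 × 4 = 1,365,336,000 bytes.
Track D: 11,025 × 2,580 × 2 × 4 = 227,556,000 bytes.
Total = 4,404,060,000 bytes = 4.1 GiB.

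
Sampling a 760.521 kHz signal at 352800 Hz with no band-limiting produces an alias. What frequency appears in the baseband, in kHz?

Nyquist = 352,800/2 = 176,400 Hz; 760,521 Hz exceeds it.
Alias = |760,521 − 2×352,800| = |760,521 − 705,600| = 54,921 Hz = 54.921 kHz.

54.921 kHz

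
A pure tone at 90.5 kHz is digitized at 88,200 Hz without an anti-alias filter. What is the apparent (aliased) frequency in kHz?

Nyquist = 88,200/2 = 44,100 Hz; 90,500 Hz exceeds it.
Alias = |90,500 − 1×88,200| = |90,500 − 88,200| = 2,300 Hz = 2.3 kHz.

2.3 kHz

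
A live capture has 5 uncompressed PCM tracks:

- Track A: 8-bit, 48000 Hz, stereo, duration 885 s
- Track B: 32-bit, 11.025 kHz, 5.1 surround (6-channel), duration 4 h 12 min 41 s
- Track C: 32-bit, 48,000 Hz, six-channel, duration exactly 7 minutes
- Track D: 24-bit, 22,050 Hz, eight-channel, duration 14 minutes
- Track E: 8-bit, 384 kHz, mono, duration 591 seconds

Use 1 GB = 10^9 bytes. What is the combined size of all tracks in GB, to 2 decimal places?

Track A: 48,000 × 885 × 1 × 2 = 84,960,000 bytes.
Track B: 4 h 12 min 41 s = 15,161 s; 11,025 × 15,161 × 4 × 6 = 4,011,600,600 bytes.
Track C: exactly 7 minutes = 420 s; 48,000 × 420 × 4 × 6 = 483,840,000 bytes.
Track D: 14 minutes = 840 s; 22,050 × 840 × 3 × 8 = 444,528,000 bytes.
Track E: 384,000 × 591 × 1 × 1 = 226,944,000 bytes.
Total = 5,251,872,600 bytes = 5.25 GB.

5.25 GB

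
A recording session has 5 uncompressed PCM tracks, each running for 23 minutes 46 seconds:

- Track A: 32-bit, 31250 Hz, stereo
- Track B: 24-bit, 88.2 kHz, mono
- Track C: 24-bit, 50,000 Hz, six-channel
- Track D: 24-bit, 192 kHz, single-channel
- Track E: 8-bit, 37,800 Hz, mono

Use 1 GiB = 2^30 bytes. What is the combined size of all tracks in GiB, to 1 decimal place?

2.7 GiB

23 minutes 46 seconds = 1,426 s.
Track A: 31,250 × 1,426 × 4 × 2 = 356,500,000 bytes.
Track B: 88,200 × 1,426 × 3 × 1 = 377,319,600 bytes.
Track C: 50,000 × 1,426 × 3 × 6 = 1,283,400,000 bytes.
Track D: 192,000 × 1,426 × 3 × 1 = 821,376,000 bytes.
Track E: 37,800 × 1,426 × 1 × 1 = 53,902,800 bytes.
Total = 2,892,498,400 bytes = 2.7 GiB.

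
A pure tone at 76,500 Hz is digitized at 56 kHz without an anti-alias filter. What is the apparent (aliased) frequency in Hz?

20,500 Hz

Nyquist = 56,000/2 = 28,000 Hz; 76,500 Hz exceeds it.
Alias = |76,500 − 1×56,000| = |76,500 − 56,000| = 20,500 Hz.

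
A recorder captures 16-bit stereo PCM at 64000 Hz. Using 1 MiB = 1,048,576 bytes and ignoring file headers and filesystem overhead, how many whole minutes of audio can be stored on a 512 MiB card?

Uncompressed byte rate = 64,000 × 2 × 2 = 256,000 bytes/s.
Capacity = 512 × 1,048,576 = 536,870,912 bytes.
536,870,912 / 256,000 ≈ 2097.15 s → 34 minutes.

34 minutes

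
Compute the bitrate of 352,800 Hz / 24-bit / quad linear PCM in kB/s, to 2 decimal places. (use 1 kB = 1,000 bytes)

Bit rate = 352,800 × 24 × 4 = 33,868,800 bits/s.
33,868,800 / 8 = 4,233,600 B/s = 4233.60 kB/s.

4233.60 kB/s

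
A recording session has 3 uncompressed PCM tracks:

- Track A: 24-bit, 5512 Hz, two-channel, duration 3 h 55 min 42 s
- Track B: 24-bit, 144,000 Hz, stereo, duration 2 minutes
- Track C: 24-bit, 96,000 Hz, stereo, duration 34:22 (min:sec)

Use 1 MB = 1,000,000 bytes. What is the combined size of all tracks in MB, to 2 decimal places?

1759.10 MB

Track A: 3 h 55 min 42 s = 14,142 s; 5,512 × 14,142 × 3 × 2 = 467,704,224 bytes.
Track B: 2 minutes = 120 s; 144,000 × 120 × 3 × 2 = 103,680,000 bytes.
Track C: 34:22 (min:sec) = 2,062 s; 96,000 × 2,062 × 3 × 2 = 1,187,712,000 bytes.
Total = 1,759,096,224 bytes = 1759.10 MB.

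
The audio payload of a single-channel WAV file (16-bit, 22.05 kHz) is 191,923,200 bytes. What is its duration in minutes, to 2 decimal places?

72.53 minutes

Byte rate = 22,050 × 2 × 1 = 44,100 bytes/s.
Duration = 191,923,200 / 44,100 = 4,352 s.
4,352 s / 60 = 72.53 minutes.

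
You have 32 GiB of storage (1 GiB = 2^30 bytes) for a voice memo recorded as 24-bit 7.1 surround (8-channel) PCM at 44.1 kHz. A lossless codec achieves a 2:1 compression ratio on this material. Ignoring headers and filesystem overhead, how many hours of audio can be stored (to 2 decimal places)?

18.04 hours

Uncompressed byte rate = 44,100 × 3 × 8 = 1,058,400 bytes/s.
After 2:1 compression, effective rate ≈ 529200 bytes/s.
Capacity = 32 × 1,073,741,824 = 34,359,738,368 bytes.
34,359,738,368 / effective rate ≈ 64927.7 s → 18.04 hours.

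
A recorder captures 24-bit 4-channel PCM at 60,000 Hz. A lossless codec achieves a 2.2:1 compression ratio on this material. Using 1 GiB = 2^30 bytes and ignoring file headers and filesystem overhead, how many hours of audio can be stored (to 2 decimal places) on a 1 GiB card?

0.91 hours

Uncompressed byte rate = 60,000 × 3 × 4 = 720,000 bytes/s.
After 2.2:1 compression, effective rate ≈ 327272.73 bytes/s.
Capacity = 1 × 1,073,741,824 = 1,073,741,824 bytes.
1,073,741,824 / effective rate ≈ 3280.88 s → 0.91 hours.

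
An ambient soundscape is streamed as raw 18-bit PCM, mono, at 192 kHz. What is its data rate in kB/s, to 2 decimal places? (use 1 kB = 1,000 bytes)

432.00 kB/s

Bit rate = 192,000 × 18 × 1 = 3,456,000 bits/s.
3,456,000 / 8 = 432,000 B/s = 432.00 kB/s.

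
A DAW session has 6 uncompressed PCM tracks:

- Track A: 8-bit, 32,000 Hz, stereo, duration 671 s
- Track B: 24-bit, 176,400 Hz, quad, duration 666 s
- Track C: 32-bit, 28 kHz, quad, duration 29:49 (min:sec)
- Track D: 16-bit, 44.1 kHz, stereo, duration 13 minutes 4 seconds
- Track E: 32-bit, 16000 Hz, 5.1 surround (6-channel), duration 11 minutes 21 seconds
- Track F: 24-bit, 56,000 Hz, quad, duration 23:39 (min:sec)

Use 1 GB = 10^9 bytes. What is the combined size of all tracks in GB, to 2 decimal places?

Track A: 32,000 × 671 × 1 × 2 = 42,944,000 bytes.
Track B: 176,400 × 666 × 3 × 4 = 1,409,788,800 bytes.
Track C: 29:49 (min:sec) = 1,789 s; 28,000 × 1,789 × 4 × 4 = 801,472,000 bytes.
Track D: 13 minutes 4 seconds = 784 s; 44,100 × 784 × 2 × 2 = 138,297,600 bytes.
Track E: 11 minutes 21 seconds = 681 s; 16,000 × 681 × 4 × 6 = 261,504,000 bytes.
Track F: 23:39 (min:sec) = 1,419 s; 56,000 × 1,419 × 3 × 4 = 953,568,000 bytes.
Total = 3,607,574,400 bytes = 3.61 GB.

3.61 GB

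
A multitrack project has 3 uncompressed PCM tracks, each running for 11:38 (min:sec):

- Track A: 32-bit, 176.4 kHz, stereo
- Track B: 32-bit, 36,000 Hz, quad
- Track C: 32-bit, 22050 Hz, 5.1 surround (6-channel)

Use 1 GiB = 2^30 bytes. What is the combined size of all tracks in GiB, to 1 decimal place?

1.6 GiB

11:38 (min:sec) = 698 s.
Track A: 176,400 × 698 × 4 × 2 = 985,017,600 bytes.
Track B: 36,000 × 698 × 4 × 4 = 402,048,000 bytes.
Track C: 22,050 × 698 × 4 × 6 = 369,381,600 bytes.
Total = 1,756,447,200 bytes = 1.6 GiB.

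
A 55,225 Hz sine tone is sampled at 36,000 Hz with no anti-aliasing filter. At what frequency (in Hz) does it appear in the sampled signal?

16,775 Hz

Nyquist = 36,000/2 = 18,000 Hz; 55,225 Hz exceeds it.
Alias = |55,225 − 2×36,000| = |55,225 − 72,000| = 16,775 Hz.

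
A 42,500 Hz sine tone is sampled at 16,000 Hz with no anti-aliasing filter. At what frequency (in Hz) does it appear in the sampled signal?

Nyquist = 16,000/2 = 8,000 Hz; 42,500 Hz exceeds it.
Alias = |42,500 − 3×16,000| = |42,500 − 48,000| = 5,500 Hz.

5,500 Hz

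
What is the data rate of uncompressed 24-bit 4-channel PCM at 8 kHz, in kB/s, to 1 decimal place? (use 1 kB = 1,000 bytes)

96.0 kB/s

Bit rate = 8,000 × 24 × 4 = 768,000 bits/s.
768,000 / 8 = 96,000 B/s = 96.0 kB/s.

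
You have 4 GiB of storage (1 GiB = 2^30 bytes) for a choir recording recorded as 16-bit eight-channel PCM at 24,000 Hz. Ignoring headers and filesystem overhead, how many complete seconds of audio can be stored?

11,184 seconds

Uncompressed byte rate = 24,000 × 2 × 8 = 384,000 bytes/s.
Capacity = 4 × 1,073,741,824 = 4,294,967,296 bytes.
4,294,967,296 / 384,000 ≈ 11184.81 s → 11,184 seconds.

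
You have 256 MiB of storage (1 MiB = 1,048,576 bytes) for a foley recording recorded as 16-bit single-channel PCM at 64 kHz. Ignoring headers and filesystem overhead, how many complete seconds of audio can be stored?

Uncompressed byte rate = 64,000 × 2 × 1 = 128,000 bytes/s.
Capacity = 256 × 1,048,576 = 268,435,456 bytes.
268,435,456 / 128,000 ≈ 2097.15 s → 2,097 seconds.

2,097 seconds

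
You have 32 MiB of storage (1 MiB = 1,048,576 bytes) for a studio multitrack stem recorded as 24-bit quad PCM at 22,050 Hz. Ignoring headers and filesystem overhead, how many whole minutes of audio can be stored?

2 minutes

Uncompressed byte rate = 22,050 × 3 × 4 = 264,600 bytes/s.
Capacity = 32 × 1,048,576 = 33,554,432 bytes.
33,554,432 / 264,600 ≈ 126.81 s → 2 minutes.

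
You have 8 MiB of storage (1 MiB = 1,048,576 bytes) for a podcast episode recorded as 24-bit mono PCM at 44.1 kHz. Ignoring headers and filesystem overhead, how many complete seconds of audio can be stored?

Uncompressed byte rate = 44,100 × 3 × 1 = 132,300 bytes/s.
Capacity = 8 × 1,048,576 = 8,388,608 bytes.
8,388,608 / 132,300 ≈ 63.41 s → 63 seconds.

63 seconds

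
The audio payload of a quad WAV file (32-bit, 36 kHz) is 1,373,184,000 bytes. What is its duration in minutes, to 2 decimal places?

Byte rate = 36,000 × 4 × 4 = 576,000 bytes/s.
Duration = 1,373,184,000 / 576,000 = 2,384 s.
2,384 s / 60 = 39.73 minutes.

39.73 minutes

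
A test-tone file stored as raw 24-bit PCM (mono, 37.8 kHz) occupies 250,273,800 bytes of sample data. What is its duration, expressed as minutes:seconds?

36:47

Byte rate = 37,800 × 3 × 1 = 113,400 bytes/s.
Duration = 250,273,800 / 113,400 = 2,207 s.
2,207 s = 36:47.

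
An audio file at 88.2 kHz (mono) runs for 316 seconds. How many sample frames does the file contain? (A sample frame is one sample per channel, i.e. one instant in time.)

27,871,200 sample frames

88,200 samples/s × 316 s = 27,871,200 frames.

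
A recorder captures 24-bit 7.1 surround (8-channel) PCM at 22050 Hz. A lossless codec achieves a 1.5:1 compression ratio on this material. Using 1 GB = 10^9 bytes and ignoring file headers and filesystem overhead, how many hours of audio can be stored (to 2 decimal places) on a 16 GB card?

12.60 hours

Uncompressed byte rate = 22,050 × 3 × 8 = 529,200 bytes/s.
After 1.5:1 compression, effective rate ≈ 352800 bytes/s.
Capacity = 16 × 1,000,000,000 = 16,000,000,000 bytes.
16,000,000,000 / effective rate ≈ 45351.47 s → 12.60 hours.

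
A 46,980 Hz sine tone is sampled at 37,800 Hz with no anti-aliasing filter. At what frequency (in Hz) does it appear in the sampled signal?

9,180 Hz

Nyquist = 37,800/2 = 18,900 Hz; 46,980 Hz exceeds it.
Alias = |46,980 − 1×37,800| = |46,980 − 37,800| = 9,180 Hz.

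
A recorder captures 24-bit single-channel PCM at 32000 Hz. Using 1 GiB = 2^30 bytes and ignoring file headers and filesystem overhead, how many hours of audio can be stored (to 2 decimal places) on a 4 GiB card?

12.43 hours

Uncompressed byte rate = 32,000 × 3 × 1 = 96,000 bytes/s.
Capacity = 4 × 1,073,741,824 = 4,294,967,296 bytes.
4,294,967,296 / 96,000 ≈ 44739.24 s → 12.43 hours.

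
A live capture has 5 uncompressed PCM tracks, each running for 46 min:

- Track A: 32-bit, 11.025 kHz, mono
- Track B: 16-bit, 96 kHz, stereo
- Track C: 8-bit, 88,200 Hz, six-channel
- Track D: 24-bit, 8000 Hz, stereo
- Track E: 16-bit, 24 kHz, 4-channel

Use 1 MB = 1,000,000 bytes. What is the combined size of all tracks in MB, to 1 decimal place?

3304.5 MB

46 min = 2,760 s.
Track A: 11,025 × 2,760 × 4 × 1 = 121,716,000 bytes.
Track B: 96,000 × 2,760 × 2 × 2 = 1,059,840,000 bytes.
Track C: 88,200 × 2,760 × 1 × 6 = 1,460,592,000 bytes.
Track D: 8,000 × 2,760 × 3 × 2 = 132,480,000 bytes.
Track E: 24,000 × 2,760 × 2 × 4 = 529,920,000 bytes.
Total = 3,304,548,000 bytes = 3304.5 MB.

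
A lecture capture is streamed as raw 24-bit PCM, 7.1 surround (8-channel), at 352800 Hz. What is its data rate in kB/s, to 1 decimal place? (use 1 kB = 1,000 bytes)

8467.2 kB/s

Bit rate = 352,800 × 24 × 8 = 67,737,600 bits/s.
67,737,600 / 8 = 8,467,200 B/s = 8467.2 kB/s.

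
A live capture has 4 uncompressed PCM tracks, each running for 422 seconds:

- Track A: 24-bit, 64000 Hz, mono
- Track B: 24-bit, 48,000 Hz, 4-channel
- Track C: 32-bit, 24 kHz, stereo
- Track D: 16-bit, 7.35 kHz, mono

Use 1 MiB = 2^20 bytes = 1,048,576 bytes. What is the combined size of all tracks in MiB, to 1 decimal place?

392.3 MiB

Track A: 64,000 × 422 × 3 × 1 = 81,024,000 bytes.
Track B: 48,000 × 422 × 3 × 4 = 243,072,000 bytes.
Track C: 24,000 × 422 × 4 × 2 = 81,024,000 bytes.
Track D: 7,350 × 422 × 2 × 1 = 6,203,400 bytes.
Total = 411,323,400 bytes = 392.3 MiB.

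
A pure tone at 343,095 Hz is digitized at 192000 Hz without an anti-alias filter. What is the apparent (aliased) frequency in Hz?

Nyquist = 192,000/2 = 96,000 Hz; 343,095 Hz exceeds it.
Alias = |343,095 − 2×192,000| = |343,095 − 384,000| = 40,905 Hz.

40,905 Hz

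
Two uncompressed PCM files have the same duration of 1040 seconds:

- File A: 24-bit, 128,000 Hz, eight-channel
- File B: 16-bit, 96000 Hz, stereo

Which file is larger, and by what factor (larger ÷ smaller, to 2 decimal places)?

File A: 128,000 × 3 × 8 = 3,072,000 bytes/s.
File B: 96,000 × 2 × 2 = 384,000 bytes/s.
File A is larger; ratio = 3,194,880,000 / 399,360,000 = 8.00.

File A, by a factor of 8.00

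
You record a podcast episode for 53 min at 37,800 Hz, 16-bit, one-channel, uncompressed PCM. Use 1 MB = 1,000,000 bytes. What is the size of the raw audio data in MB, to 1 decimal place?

240.4 MB

Duration = 53 min = 3,180 s.
Bytes = 37,800 samples/s × 3,180 s × 2 bytes/sample × 1 ch = 240,408,000 bytes.
240,408,000 / 1,000,000 = 240.4 MB.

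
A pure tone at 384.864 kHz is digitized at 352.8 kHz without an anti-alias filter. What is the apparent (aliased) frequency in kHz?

32.064 kHz

Nyquist = 352,800/2 = 176,400 Hz; 384,864 Hz exceeds it.
Alias = |384,864 − 1×352,800| = |384,864 − 352,800| = 32,064 Hz = 32.064 kHz.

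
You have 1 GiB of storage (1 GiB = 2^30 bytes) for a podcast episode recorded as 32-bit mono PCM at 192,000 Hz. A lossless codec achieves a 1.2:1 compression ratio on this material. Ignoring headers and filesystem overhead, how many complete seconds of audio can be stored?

1,677 seconds

Uncompressed byte rate = 192,000 × 4 × 1 = 768,000 bytes/s.
After 1.2:1 compression, effective rate ≈ 640000 bytes/s.
Capacity = 1 × 1,073,741,824 = 1,073,741,824 bytes.
1,073,741,824 / effective rate ≈ 1677.72 s → 1,677 seconds.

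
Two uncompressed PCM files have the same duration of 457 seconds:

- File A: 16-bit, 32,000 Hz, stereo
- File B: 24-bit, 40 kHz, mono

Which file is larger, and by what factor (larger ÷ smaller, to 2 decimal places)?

File A: 32,000 × 2 × 2 = 128,000 bytes/s.
File B: 40,000 × 3 × 1 = 120,000 bytes/s.
File A is larger; ratio = 58,496,000 / 54,840,000 = 1.07.

File A, by a factor of 1.07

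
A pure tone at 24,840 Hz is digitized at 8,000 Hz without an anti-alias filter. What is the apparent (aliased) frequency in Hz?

Nyquist = 8,000/2 = 4,000 Hz; 24,840 Hz exceeds it.
Alias = |24,840 − 3×8,000| = |24,840 − 24,000| = 840 Hz.

840 Hz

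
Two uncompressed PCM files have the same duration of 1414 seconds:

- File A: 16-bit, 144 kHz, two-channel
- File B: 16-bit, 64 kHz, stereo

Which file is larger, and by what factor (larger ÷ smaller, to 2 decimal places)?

File A, by a factor of 2.25

File A: 144,000 × 2 × 2 = 576,000 bytes/s.
File B: 64,000 × 2 × 2 = 256,000 bytes/s.
File A is larger; ratio = 814,464,000 / 361,984,000 = 2.25.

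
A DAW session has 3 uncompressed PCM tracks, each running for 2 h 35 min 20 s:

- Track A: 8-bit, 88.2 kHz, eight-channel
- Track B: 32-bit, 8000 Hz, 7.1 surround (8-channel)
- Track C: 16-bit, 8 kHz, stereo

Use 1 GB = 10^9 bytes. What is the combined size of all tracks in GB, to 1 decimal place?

9.3 GB

2 h 35 min 20 s = 9,320 s.
Track A: 88,200 × 9,320 × 1 × 8 = 6,576,192,000 bytes.
Track B: 8,000 × 9,320 × 4 × 8 = 2,385,920,000 bytes.
Track C: 8,000 × 9,320 × 2 × 2 = 298,240,000 bytes.
Total = 9,260,352,000 bytes = 9.3 GB.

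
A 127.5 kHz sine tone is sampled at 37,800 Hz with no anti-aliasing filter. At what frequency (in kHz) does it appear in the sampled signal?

Nyquist = 37,800/2 = 18,900 Hz; 127,500 Hz exceeds it.
Alias = |127,500 − 3×37,800| = |127,500 − 113,400| = 14,100 Hz = 14.1 kHz.

14.1 kHz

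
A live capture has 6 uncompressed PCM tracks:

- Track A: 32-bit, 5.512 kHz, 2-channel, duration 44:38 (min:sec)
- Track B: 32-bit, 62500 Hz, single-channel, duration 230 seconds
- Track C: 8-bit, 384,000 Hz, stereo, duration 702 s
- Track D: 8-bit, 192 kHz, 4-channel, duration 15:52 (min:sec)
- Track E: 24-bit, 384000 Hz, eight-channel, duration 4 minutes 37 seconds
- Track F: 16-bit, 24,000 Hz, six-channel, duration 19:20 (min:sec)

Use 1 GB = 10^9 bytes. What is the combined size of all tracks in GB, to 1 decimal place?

4.3 GB

Track A: 44:38 (min:sec) = 2,678 s; 5,512 × 2,678 × 4 × 2 = 118,089,088 bytes.
Track B: 62,500 × 230 × 4 × 1 = 57,500,000 bytes.
Track C: 384,000 × 702 × 1 × 2 = 539,136,000 bytes.
Track D: 15:52 (min:sec) = 952 s; 192,000 × 952 × 1 × 4 = 731,136,000 bytes.
Track E: 4 minutes 37 seconds = 277 s; 384,000 × 277 × 3 × 8 = 2,552,832,000 bytes.
Track F: 19:20 (min:sec) = 1,160 s; 24,000 × 1,160 × 2 × 6 = 334,080,000 bytes.
Total = 4,332,773,088 bytes = 4.3 GB.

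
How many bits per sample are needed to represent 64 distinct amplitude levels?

6 bits

log2(64) = 6.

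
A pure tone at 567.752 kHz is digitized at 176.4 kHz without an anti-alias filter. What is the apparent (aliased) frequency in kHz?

38.552 kHz

Nyquist = 176,400/2 = 88,200 Hz; 567,752 Hz exceeds it.
Alias = |567,752 − 3×176,400| = |567,752 − 529,200| = 38,552 Hz = 38.552 kHz.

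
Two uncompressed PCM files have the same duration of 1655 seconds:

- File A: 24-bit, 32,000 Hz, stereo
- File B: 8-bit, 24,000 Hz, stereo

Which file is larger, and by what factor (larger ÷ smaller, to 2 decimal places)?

File A: 32,000 × 3 × 2 = 192,000 bytes/s.
File B: 24,000 × 1 × 2 = 48,000 bytes/s.
File A is larger; ratio = 317,760,000 / 79,440,000 = 4.00.

File A, by a factor of 4.00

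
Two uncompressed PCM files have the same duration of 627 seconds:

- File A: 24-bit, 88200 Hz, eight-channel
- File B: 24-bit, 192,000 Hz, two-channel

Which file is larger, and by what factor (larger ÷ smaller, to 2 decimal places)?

File A: 88,200 × 3 × 8 = 2,116,800 bytes/s.
File B: 192,000 × 3 × 2 = 1,152,000 bytes/s.
File A is larger; ratio = 1,327,233,600 / 722,304,000 = 1.84.

File A, by a factor of 1.84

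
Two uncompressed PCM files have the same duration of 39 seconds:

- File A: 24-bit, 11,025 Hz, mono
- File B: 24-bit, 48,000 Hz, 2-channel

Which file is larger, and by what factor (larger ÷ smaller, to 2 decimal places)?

File A: 11,025 × 3 × 1 = 33,075 bytes/s.
File B: 48,000 × 3 × 2 = 288,000 bytes/s.
File B is larger; ratio = 11,232,000 / 1,289,925 = 8.71.

File B, by a factor of 8.71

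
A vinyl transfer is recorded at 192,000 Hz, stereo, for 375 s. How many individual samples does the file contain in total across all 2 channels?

192,000 × 375 s × 2 ch = 144,000,000 samples.

144,000,000 samples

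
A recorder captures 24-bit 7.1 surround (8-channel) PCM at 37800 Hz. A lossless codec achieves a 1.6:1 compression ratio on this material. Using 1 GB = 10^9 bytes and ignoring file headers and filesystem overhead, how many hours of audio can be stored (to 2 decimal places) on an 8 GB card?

3.92 hours

Uncompressed byte rate = 37,800 × 3 × 8 = 907,200 bytes/s.
After 1.6:1 compression, effective rate ≈ 567000 bytes/s.
Capacity = 8 × 1,000,000,000 = 8,000,000,000 bytes.
8,000,000,000 / effective rate ≈ 14109.35 s → 3.92 hours.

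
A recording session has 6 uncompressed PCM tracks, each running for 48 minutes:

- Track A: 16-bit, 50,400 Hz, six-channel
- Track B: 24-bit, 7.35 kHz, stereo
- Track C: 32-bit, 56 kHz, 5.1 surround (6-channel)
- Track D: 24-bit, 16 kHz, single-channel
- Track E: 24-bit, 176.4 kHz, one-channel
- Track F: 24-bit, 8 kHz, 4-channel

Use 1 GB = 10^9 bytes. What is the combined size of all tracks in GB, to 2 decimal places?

7.68 GB

48 minutes = 2,880 s.
Track A: 50,400 × 2,880 × 2 × 6 = 1,741,824,000 bytes.
Track B: 7,350 × 2,880 × 3 × 2 = 127,008,000 bytes.
Track C: 56,000 × 2,880 × 4 × 6 = 3,870,720,000 bytes.
Track D: 16,000 × 2,880 × 3 × 1 = 138,240,000 bytes.
Track E: 176,400 × 2,880 × 3 × 1 = 1,524,096,000 bytes.
Track F: 8,000 × 2,880 × 3 × 4 = 276,480,000 bytes.
Total = 7,678,368,000 bytes = 7.68 GB.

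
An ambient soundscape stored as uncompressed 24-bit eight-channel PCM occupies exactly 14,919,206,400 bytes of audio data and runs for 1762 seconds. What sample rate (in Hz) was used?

352,800 Hz

Bytes = sample_rate × seconds × bytes_per_sample × channels.
sample_rate = 14,919,206,400 / (1,762 × 3 × 8) = 14,919,206,400 / 42,288 = 352,800 Hz.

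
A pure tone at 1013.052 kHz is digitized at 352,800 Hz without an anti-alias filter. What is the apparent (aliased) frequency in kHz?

45.348 kHz

Nyquist = 352,800/2 = 176,400 Hz; 1,013,052 Hz exceeds it.
Alias = |1,013,052 − 3×352,800| = |1,013,052 − 1,058,400| = 45,348 Hz = 45.348 kHz.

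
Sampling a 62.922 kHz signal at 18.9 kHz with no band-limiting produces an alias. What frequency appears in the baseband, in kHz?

6.222 kHz

Nyquist = 18,900/2 = 9,450 Hz; 62,922 Hz exceeds it.
Alias = |62,922 − 3×18,900| = |62,922 − 56,700| = 6,222 Hz = 6.222 kHz.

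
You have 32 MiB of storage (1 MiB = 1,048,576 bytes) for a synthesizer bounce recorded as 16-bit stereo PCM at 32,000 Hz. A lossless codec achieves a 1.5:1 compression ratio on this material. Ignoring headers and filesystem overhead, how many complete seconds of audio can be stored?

393 seconds

Uncompressed byte rate = 32,000 × 2 × 2 = 128,000 bytes/s.
After 1.5:1 compression, effective rate ≈ 85333.33 bytes/s.
Capacity = 32 × 1,048,576 = 33,554,432 bytes.
33,554,432 / effective rate ≈ 393.22 s → 393 seconds.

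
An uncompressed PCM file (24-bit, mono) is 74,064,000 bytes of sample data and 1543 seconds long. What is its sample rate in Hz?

Bytes = sample_rate × seconds × bytes_per_sample × channels.
sample_rate = 74,064,000 / (1,543 × 3 × 1) = 74,064,000 / 4,629 = 16,000 Hz.

16,000 Hz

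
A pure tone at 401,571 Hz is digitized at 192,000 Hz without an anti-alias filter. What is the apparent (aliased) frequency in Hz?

17,571 Hz

Nyquist = 192,000/2 = 96,000 Hz; 401,571 Hz exceeds it.
Alias = |401,571 − 2×192,000| = |401,571 − 384,000| = 17,571 Hz.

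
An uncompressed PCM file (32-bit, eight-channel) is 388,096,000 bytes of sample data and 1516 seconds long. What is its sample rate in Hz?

8,000 Hz

Bytes = sample_rate × seconds × bytes_per_sample × channels.
sample_rate = 388,096,000 / (1,516 × 4 × 8) = 388,096,000 / 48,512 = 8,000 Hz.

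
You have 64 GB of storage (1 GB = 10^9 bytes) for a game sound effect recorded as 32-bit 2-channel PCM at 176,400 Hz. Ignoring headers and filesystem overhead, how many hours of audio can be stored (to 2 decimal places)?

12.60 hours

Uncompressed byte rate = 176,400 × 4 × 2 = 1,411,200 bytes/s.
Capacity = 64 × 1,000,000,000 = 64,000,000,000 bytes.
64,000,000,000 / 1,411,200 ≈ 45351.47 s → 12.60 hours.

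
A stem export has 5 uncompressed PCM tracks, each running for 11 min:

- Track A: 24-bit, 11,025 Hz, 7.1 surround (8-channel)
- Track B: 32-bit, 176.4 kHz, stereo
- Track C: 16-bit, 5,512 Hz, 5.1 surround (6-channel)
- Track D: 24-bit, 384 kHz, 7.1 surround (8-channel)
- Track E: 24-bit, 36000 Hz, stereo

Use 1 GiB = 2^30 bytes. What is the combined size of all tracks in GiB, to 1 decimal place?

11 min = 660 s.
Track A: 11,025 × 660 × 3 × 8 = 174,636,000 bytes.
Track B: 176,400 × 660 × 4 × 2 = 931,392,000 bytes.
Track C: 5,512 × 660 × 2 × 6 = 43,655,040 bytes.
Track D: 384,000 × 660 × 3 × 8 = 6,082,560,000 bytes.
Track E: 36,000 × 660 × 3 × 2 = 142,560,000 bytes.
Total = 7,374,803,040 bytes = 6.9 GiB.

6.9 GiB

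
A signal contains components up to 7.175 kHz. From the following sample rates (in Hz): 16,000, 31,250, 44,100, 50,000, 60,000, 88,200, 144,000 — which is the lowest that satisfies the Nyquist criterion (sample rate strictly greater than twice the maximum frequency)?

Need sample rate > 2 × 7,175 = 14,350 Hz.
Lowest listed rate above 14,350 Hz is 16,000 Hz.

16,000 Hz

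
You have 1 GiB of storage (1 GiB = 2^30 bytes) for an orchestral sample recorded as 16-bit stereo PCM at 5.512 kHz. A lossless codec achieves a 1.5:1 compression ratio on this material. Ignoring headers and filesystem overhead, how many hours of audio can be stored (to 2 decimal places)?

Uncompressed byte rate = 5,512 × 2 × 2 = 22,048 bytes/s.
After 1.5:1 compression, effective rate ≈ 14698.67 bytes/s.
Capacity = 1 × 1,073,741,824 = 1,073,741,824 bytes.
1,073,741,824 / effective rate ≈ 73050.29 s → 20.29 hours.

20.29 hours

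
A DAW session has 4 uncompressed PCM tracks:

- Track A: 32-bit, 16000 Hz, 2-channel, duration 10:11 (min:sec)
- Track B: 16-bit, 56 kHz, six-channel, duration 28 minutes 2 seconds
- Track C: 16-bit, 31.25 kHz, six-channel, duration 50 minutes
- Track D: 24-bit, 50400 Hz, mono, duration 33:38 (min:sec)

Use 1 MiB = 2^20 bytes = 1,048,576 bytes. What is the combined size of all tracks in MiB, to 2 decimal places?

2516.40 MiB

Track A: 10:11 (min:sec) = 611 s; 16,000 × 611 × 4 × 2 = 78,208,000 bytes.
Track B: 28 minutes 2 seconds = 1,682 s; 56,000 × 1,682 × 2 × 6 = 1,130,304,000 bytes.
Track C: 50 minutes = 3,000 s; 31,250 × 3,000 × 2 × 6 = 1,125,000,000 bytes.
Track D: 33:38 (min:sec) = 2,018 s; 50,400 × 2,018 × 3 × 1 = 305,121,600 bytes.
Total = 2,638,633,600 bytes = 2516.40 MiB.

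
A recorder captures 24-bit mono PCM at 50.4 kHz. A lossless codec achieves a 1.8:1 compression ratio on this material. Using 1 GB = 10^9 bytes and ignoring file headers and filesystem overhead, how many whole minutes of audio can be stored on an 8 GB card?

1,587 minutes

Uncompressed byte rate = 50,400 × 3 × 1 = 151,200 bytes/s.
After 1.8:1 compression, effective rate ≈ 84000 bytes/s.
Capacity = 8 × 1,000,000,000 = 8,000,000,000 bytes.
8,000,000,000 / effective rate ≈ 95238.1 s → 1,587 minutes.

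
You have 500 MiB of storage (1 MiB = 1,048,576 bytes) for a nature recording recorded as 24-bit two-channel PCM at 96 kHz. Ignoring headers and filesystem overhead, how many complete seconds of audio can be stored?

Uncompressed byte rate = 96,000 × 3 × 2 = 576,000 bytes/s.
Capacity = 500 × 1,048,576 = 524,288,000 bytes.
524,288,000 / 576,000 ≈ 910.22 s → 910 seconds.

910 seconds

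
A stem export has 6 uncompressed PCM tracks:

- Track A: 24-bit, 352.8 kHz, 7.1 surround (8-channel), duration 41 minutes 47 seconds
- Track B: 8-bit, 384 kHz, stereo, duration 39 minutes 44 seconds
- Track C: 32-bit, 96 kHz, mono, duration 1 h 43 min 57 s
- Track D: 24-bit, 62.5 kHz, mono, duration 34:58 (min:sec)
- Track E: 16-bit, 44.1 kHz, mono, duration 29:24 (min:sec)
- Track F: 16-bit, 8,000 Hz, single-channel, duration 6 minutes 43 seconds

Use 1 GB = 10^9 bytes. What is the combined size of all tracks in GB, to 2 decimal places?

Track A: 41 minutes 47 seconds = 2,507 s; 352,800 × 2,507 × 3 × 8 = 21,227,270,400 bytes.
Track B: 39 minutes 44 seconds = 2,384 s; 384,000 × 2,384 × 1 × 2 = 1,830,912,000 bytes.
Track C: 1 h 43 min 57 s = 6,237 s; 96,000 × 6,237 × 4 × 1 = 2,395,008,000 bytes.
Track D: 34:58 (min:sec) = 2,098 s; 62,500 × 2,098 × 3 × 1 = 393,375,000 bytes.
Track E: 29:24 (min:sec) = 1,764 s; 44,100 × 1,764 × 2 × 1 = 155,584,800 bytes.
Track F: 6 minutes 43 seconds = 403 s; 8,000 × 403 × 2 × 1 = 6,448,000 bytes.
Total = 26,008,598,200 bytes = 26.01 GB.

26.01 GB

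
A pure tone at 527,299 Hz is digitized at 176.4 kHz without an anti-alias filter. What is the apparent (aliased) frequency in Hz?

Nyquist = 176,400/2 = 88,200 Hz; 527,299 Hz exceeds it.
Alias = |527,299 − 3×176,400| = |527,299 − 529,200| = 1,901 Hz.

1,901 Hz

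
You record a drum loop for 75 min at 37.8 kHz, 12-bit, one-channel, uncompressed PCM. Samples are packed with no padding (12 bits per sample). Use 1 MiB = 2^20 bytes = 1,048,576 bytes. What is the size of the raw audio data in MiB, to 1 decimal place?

Duration = 75 min = 4,500 s.
Bits = 37,800 × 4,500 × 12 × 1 = 2,041,200,000 bits = 255,150,000 bytes.
255,150,000 / 1,048,576 = 243.3 MiB.

243.3 MiB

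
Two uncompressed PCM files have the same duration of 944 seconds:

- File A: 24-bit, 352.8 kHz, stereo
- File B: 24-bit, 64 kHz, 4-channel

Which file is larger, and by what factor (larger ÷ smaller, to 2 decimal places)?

File A, by a factor of 2.76

File A: 352,800 × 3 × 2 = 2,116,800 bytes/s.
File B: 64,000 × 3 × 4 = 768,000 bytes/s.
File A is larger; ratio = 1,998,259,200 / 724,992,000 = 2.76.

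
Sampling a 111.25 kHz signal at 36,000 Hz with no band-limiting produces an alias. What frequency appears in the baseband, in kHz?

3.25 kHz

Nyquist = 36,000/2 = 18,000 Hz; 111,250 Hz exceeds it.
Alias = |111,250 − 3×36,000| = |111,250 − 108,000| = 3,250 Hz = 3.25 kHz.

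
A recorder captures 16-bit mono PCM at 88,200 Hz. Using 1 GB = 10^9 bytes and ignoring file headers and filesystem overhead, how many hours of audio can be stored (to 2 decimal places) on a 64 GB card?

Uncompressed byte rate = 88,200 × 2 × 1 = 176,400 bytes/s.
Capacity = 64 × 1,000,000,000 = 64,000,000,000 bytes.
64,000,000,000 / 176,400 ≈ 362811.79 s → 100.78 hours.

100.78 hours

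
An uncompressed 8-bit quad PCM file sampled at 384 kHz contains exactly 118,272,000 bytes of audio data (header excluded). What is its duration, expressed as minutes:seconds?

Byte rate = 384,000 × 1 × 4 = 1,536,000 bytes/s.
Duration = 118,272,000 / 1,536,000 = 77 s.
77 s = 1:17.

1:17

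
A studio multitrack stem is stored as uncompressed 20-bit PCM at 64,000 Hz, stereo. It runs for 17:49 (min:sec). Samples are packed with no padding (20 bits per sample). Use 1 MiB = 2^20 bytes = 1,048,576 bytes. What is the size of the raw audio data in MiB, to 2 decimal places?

326.23 MiB

Duration = 17:49 (min:sec) = 1,069 s.
Bits = 64,000 × 1,069 × 20 × 2 = 2,736,640,000 bits = 342,080,000 bytes.
342,080,000 / 1,048,576 = 326.23 MiB.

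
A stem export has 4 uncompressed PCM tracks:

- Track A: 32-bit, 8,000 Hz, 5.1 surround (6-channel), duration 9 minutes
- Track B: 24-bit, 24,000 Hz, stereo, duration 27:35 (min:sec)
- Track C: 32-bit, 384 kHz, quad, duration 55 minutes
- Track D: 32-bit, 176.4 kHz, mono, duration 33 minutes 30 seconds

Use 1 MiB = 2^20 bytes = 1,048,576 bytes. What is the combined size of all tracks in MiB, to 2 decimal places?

21014.65 MiB

Track A: 9 minutes = 540 s; 8,000 × 540 × 4 × 6 = 103,680,000 bytes.
Track B: 27:35 (min:sec) = 1,655 s; 24,000 × 1,655 × 3 × 2 = 238,320,000 bytes.
Track C: 55 minutes = 3,300 s; 384,000 × 3,300 × 4 × 4 = 20,275,200,000 bytes.
Track D: 33 minutes 30 seconds = 2,010 s; 176,400 × 2,010 × 4 × 1 = 1,418,256,000 bytes.
Total = 22,035,456,000 bytes = 21014.65 MiB.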